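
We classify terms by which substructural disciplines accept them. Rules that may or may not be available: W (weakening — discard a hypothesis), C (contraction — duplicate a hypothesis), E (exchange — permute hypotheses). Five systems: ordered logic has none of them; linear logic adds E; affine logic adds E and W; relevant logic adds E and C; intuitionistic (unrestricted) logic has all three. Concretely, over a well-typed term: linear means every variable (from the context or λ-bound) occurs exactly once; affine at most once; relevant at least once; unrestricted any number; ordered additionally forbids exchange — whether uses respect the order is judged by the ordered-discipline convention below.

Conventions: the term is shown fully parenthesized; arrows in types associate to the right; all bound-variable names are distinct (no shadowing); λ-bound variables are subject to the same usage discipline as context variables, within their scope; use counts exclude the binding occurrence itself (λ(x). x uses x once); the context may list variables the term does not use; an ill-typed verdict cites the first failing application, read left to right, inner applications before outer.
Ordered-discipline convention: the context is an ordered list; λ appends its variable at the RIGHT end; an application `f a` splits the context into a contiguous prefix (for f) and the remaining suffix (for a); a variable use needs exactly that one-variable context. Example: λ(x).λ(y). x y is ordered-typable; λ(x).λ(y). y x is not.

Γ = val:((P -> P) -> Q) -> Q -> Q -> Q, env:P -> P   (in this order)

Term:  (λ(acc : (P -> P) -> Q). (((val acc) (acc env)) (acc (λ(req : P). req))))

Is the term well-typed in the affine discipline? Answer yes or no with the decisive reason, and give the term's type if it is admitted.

no — repeated use of acc ×3
use counts: val ×1; env ×1; acc [bound] ×3; req [bound] ×1
order of uses: val, acc, acc, env, acc, req
typing: well-typed — term : ((P -> P) -> Q) -> Q
per-discipline verdicts: ordered ✗ | linear ✗ | affine ✗ | relevant ✓ | unrestricted ✓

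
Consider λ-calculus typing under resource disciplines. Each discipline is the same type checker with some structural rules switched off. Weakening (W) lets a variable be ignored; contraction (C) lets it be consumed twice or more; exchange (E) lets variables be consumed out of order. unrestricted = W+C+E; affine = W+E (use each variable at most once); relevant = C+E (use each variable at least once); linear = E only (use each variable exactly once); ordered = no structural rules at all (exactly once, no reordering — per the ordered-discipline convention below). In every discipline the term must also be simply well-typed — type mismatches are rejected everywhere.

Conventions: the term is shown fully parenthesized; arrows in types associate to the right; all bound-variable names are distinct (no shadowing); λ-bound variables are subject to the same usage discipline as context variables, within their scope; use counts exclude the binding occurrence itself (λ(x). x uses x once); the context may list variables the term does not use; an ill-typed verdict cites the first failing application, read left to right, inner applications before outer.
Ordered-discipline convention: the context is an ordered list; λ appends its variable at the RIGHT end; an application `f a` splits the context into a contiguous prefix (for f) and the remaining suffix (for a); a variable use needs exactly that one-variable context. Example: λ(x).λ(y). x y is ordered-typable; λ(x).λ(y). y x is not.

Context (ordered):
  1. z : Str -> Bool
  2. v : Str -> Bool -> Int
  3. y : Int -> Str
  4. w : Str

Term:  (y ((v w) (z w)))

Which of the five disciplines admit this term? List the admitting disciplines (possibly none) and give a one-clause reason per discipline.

admitting disciplines: relevant, unrestricted
use counts: z: 1, v: 1, y: 1, w: 2
uses in reading order: y, v, w, z, w
typing: well-typed at Str
ordered: ✗, needs contraction — w ×2
linear: ✗, needs contraction — w ×2
affine: ✗, needs contraction — w ×2
relevant: ✓, every one of z, v, y, w appears
unrestricted: ✓, well-typed at Str; no restrictions here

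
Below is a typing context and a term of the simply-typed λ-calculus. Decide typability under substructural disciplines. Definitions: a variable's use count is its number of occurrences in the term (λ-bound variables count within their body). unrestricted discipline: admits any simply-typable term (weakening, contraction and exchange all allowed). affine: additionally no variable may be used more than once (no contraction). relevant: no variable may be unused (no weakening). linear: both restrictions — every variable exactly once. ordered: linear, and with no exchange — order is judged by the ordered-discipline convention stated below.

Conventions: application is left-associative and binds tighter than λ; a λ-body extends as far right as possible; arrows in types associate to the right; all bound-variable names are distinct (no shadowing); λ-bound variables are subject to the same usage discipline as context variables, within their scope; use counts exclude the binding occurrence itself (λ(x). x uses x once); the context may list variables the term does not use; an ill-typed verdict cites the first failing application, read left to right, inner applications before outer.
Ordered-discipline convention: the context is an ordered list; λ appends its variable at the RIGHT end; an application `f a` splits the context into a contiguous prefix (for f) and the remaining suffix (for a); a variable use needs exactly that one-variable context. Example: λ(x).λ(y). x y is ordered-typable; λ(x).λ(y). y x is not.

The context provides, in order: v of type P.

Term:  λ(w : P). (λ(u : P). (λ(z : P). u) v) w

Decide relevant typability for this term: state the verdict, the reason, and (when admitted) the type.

no — unused: z — weakening required
use counts: v ×1; w [bound] ×1; u [bound] ×1; z [bound] ×0
left-to-right use order: u, v, w
typing: well-typed — term : P -> P
per-discipline verdicts: ordered ✗; linear ✗; affine ✓; relevant ✗; unrestricted ✓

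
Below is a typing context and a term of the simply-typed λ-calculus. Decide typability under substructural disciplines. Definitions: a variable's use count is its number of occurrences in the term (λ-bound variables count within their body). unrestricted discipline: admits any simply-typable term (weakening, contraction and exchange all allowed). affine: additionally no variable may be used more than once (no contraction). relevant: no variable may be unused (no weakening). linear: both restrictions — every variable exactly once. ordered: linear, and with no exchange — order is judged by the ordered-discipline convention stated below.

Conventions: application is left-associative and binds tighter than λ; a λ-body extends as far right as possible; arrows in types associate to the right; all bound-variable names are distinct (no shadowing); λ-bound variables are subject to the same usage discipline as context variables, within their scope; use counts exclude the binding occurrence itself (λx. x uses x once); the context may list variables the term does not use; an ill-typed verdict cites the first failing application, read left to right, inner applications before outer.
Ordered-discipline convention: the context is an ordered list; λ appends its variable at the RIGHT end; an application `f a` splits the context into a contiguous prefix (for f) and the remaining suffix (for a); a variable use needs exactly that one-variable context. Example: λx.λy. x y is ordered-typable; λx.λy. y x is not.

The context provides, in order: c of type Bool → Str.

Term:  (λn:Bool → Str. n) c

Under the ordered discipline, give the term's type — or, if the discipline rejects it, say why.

term : Bool → Str
use counts: c: 1×; n (bound): 1×
order of uses: n, c
typing: the term checks, with type Bool → Str
summary: ordered ✓ | linear ✓ | affine ✓ | relevant ✓ | unrestricted ✓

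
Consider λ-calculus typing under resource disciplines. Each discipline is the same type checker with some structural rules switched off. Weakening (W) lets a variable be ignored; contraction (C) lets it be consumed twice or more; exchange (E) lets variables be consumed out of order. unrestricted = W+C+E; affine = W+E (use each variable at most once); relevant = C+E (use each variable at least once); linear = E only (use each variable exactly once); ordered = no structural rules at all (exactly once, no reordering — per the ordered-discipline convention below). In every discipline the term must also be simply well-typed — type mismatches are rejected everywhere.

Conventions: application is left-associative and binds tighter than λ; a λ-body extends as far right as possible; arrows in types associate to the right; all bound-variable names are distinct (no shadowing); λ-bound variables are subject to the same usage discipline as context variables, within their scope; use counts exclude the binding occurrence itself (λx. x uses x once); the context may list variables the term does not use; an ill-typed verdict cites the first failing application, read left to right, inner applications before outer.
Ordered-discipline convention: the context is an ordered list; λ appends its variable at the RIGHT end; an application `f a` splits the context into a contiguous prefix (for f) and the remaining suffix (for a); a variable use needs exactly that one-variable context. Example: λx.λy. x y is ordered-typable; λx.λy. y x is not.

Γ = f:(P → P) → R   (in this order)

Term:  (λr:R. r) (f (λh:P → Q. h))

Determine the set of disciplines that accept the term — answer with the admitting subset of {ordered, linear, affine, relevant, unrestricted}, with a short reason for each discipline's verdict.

accepted by: none
variable uses: f=1; r [bound]=1; h [bound]=1
use order (left to right): r, f, h
typing: ill-typed: argument of type (P → Q) → P → Q where P → P is required
ordered ✗ (a type mismatch blocks all five)
linear ✗ (the type mismatch rejects it)
affine ✗ (not simply typable)
relevant ✗ (fails simple typing)
unrestricted ✗ (a type mismatch blocks all five)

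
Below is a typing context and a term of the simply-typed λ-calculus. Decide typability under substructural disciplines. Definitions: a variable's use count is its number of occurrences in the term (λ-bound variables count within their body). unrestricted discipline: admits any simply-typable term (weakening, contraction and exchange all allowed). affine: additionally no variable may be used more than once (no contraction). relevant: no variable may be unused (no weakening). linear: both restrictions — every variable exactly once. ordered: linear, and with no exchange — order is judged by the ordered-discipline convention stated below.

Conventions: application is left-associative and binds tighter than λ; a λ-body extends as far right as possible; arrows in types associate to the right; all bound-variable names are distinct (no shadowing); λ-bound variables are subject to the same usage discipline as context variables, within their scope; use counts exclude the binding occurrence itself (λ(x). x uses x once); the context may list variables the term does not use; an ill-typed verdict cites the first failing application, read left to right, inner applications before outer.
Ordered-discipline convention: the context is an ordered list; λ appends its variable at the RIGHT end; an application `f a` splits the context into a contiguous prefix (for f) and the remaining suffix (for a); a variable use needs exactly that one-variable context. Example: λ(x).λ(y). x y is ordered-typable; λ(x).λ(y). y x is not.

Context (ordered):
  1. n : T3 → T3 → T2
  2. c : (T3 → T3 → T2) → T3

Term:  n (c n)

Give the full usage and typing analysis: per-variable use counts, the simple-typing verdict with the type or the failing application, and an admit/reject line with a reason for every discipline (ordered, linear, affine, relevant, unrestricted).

use counts: n ×2, c ×1
uses in reading order: n, c, n
typing: the term checks, with type T3 → T2
ordered ✗ (n ×2 used more than once (contraction))
linear ✗ (n ×2 used more than once (contraction))
affine ✗ (n ×2 used more than once (contraction))
relevant ✓ (every one of n, c appears)
unrestricted ✓ (typability at T3 → T2 is all that's needed)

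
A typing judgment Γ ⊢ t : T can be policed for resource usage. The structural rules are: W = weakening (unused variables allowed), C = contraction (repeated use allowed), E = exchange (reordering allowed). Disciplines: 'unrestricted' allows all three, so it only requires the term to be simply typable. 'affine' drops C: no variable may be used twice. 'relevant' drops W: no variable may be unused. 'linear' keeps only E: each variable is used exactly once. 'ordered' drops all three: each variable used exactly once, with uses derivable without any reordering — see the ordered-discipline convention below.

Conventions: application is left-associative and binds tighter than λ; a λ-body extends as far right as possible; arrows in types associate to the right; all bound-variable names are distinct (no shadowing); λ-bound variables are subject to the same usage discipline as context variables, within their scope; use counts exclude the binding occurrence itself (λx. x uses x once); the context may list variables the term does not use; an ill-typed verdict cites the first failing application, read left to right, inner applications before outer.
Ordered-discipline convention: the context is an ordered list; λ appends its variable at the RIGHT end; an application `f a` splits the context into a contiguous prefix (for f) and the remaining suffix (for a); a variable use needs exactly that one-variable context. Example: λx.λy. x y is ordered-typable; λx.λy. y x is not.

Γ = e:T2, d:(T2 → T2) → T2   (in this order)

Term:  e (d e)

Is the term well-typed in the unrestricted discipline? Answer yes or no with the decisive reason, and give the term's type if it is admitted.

no — the type mismatch rejects it
use counts: e: 2, d: 1
left-to-right use order: e, d, e
typing: ill-typed: an argument T2 mismatches the expected T2 → T2
summary: ordered ✗, linear ✗, affine ✗, relevant ✗, unrestricted ✗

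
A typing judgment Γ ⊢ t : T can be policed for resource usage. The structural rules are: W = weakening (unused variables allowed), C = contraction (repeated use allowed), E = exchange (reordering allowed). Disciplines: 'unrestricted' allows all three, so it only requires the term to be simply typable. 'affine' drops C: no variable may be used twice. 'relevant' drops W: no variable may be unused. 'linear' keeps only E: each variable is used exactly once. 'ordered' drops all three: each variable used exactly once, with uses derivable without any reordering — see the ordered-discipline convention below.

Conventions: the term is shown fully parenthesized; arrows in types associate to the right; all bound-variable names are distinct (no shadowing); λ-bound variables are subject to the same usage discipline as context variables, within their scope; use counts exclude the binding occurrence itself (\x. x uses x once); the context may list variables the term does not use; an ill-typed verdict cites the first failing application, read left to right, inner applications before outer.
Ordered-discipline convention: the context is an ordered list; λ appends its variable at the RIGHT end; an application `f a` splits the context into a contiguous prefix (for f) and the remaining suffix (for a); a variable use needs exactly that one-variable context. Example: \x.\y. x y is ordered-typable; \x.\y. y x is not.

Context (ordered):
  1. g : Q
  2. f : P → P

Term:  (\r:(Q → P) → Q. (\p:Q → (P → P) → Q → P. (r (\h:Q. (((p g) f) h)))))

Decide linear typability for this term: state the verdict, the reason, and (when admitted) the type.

yes — each of g, f, r, p, h used exactly once; term : ((Q → P) → Q) → (Q → (P → P) → Q → P) → Q
usage: g=1; f=1; r (bound)=1; p (bound)=1; h (bound)=1
uses in reading order: r, p, g, f, h
typing: well-typed at ((Q → P) → Q) → (Q → (P → P) → Q → P) → Q
across the five disciplines: ordered ✗, linear ✓, affine ✓, relevant ✓, unrestricted ✓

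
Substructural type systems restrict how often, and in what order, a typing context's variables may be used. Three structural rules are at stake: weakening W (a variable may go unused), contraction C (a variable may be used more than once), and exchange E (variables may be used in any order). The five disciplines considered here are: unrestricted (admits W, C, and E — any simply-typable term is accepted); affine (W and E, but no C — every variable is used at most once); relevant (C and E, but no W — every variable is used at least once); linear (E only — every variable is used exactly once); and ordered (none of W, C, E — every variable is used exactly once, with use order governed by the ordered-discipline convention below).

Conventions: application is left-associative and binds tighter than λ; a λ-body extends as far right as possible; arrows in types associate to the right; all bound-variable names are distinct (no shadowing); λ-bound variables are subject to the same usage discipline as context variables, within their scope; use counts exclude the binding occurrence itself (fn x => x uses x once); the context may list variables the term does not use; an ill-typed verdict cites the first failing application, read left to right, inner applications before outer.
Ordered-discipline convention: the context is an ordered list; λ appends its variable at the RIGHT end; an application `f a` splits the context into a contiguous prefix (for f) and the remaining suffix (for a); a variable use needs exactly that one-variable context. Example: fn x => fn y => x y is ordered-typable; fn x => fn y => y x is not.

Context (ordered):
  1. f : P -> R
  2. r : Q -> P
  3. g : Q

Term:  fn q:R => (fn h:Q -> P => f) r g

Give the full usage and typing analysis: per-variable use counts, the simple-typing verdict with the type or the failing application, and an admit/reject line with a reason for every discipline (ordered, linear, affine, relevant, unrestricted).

variable uses: f: 1; r: 1; g: 1; q [bound]: 0; h [bound]: 0
uses in reading order: f, r, g
typing: ill-typed: an application expects P but receives Q
ordered ✗ (a type mismatch blocks all five)
linear ✗ (the type mismatch rejects it)
affine ✗ (not simply typable)
relevant ✗ (fails simple typing)
unrestricted ✗ (a type mismatch blocks all five)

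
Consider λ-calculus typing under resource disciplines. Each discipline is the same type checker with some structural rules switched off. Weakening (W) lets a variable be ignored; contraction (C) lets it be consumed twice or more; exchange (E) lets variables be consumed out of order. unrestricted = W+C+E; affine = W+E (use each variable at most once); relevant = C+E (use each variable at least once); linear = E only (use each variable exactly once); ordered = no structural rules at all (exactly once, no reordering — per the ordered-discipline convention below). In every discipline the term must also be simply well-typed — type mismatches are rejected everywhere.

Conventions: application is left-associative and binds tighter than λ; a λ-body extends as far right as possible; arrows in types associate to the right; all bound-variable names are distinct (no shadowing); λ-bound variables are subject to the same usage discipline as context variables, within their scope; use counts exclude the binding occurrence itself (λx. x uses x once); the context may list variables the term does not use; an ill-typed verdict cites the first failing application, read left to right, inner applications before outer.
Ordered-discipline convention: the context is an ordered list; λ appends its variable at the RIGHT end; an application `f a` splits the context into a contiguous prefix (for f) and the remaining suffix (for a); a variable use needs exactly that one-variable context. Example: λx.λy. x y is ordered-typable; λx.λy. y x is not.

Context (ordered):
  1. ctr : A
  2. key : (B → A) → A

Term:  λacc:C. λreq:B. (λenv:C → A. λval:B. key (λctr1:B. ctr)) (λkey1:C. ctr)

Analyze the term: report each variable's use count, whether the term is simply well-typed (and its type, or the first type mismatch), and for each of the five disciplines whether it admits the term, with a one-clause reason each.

usage: ctr: 2×; key: 1×; acc (bound): 0×; req (bound): 0×; env (bound): 0×; val (bound): 0×; ctr1 (bound): 0×; key1 (bound): 0×
uses in reading order: key, ctr, ctr
typing: ✓ — C → B → B → A
ordered: ✗ — needs contraction — ctr ×2; acc, req, env, val, ctr1, key1 left unused
linear: ✗ — needs contraction — ctr ×2; acc, req, env, val, ctr1, key1 left unused
affine: ✗ — needs contraction — ctr ×2
relevant: ✗ — acc, req, env, val, ctr1, key1 left unused
unrestricted: ✓ — type-checks (C → B → B → A) and nothing is barred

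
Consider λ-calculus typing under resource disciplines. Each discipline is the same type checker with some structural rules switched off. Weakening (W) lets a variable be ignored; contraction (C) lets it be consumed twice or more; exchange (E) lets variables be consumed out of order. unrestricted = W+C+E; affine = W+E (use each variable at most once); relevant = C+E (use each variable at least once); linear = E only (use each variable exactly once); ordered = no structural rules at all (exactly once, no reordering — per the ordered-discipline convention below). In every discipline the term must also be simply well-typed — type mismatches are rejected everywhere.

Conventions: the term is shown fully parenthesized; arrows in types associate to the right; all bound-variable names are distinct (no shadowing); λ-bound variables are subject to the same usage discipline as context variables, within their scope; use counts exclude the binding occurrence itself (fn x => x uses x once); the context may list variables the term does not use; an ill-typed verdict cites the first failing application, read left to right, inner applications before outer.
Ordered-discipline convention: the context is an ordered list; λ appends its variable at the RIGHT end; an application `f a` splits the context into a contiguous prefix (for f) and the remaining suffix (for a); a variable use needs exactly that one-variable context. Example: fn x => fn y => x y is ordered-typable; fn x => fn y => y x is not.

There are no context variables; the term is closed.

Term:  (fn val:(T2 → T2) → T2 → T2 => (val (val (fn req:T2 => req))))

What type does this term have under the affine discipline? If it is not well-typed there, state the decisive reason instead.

not well-typed under affine — repeated use of val ×2
variable uses: val [bound]: 2×, req [bound]: 1×
order of uses: val, val, req
typing: well-typed at ((T2 → T2) → T2 → T2) → T2 → T2
across the five disciplines: ordered ✗; linear ✗; affine ✗; relevant ✓; unrestricted ✓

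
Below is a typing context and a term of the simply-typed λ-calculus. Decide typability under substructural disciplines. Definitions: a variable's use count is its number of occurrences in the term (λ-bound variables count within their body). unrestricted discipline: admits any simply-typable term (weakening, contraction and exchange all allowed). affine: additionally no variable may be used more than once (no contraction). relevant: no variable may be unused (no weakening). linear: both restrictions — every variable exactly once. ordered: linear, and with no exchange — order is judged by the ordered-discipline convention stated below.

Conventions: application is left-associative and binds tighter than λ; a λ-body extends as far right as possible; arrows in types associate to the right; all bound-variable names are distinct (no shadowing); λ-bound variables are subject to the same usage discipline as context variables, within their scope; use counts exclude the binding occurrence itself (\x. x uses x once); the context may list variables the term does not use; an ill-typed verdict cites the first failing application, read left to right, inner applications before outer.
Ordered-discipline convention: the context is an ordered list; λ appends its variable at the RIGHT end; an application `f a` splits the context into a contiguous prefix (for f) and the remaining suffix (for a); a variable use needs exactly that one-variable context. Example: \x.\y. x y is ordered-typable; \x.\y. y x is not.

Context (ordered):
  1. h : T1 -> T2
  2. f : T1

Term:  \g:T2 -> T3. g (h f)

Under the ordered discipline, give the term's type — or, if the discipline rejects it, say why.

not well-typed under ordered — needs exchange: uses follow g, h, f
use counts: h: 1×, f: 1×, g [bound]: 1×
use order (left to right): g, h, f
typing: well-typed — term : (T2 -> T3) -> T3
summary: ordered ✗ | linear ✓ | affine ✓ | relevant ✓ | unrestricted ✓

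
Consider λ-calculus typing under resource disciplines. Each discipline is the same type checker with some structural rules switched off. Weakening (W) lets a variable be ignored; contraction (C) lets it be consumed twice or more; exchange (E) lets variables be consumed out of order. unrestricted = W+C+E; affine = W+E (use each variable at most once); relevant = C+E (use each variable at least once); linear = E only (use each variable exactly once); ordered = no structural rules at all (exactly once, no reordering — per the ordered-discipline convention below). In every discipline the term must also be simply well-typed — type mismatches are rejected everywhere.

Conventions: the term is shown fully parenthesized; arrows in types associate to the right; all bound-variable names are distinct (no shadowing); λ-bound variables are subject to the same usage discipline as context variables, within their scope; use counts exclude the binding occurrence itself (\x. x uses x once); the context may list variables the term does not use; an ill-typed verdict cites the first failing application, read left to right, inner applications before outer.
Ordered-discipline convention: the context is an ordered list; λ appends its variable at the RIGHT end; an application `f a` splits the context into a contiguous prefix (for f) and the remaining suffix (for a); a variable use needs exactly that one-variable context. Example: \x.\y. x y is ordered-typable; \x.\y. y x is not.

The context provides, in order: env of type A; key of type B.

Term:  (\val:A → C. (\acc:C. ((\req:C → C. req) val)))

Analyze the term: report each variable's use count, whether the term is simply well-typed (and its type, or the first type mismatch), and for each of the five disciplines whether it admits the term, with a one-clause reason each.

variable uses: env: 0; key: 0; val (λ-bound): 1; acc (λ-bound): 0; req (λ-bound): 1
uses in reading order: req, val
typing: ill-typed: a function awaiting C → C gets A → C
ordered: ✗ — not simply typable
linear: ✗ — fails simple typing
affine: ✗ — a type mismatch blocks all five
relevant: ✗ — the type mismatch rejects it
unrestricted: ✗ — not simply typable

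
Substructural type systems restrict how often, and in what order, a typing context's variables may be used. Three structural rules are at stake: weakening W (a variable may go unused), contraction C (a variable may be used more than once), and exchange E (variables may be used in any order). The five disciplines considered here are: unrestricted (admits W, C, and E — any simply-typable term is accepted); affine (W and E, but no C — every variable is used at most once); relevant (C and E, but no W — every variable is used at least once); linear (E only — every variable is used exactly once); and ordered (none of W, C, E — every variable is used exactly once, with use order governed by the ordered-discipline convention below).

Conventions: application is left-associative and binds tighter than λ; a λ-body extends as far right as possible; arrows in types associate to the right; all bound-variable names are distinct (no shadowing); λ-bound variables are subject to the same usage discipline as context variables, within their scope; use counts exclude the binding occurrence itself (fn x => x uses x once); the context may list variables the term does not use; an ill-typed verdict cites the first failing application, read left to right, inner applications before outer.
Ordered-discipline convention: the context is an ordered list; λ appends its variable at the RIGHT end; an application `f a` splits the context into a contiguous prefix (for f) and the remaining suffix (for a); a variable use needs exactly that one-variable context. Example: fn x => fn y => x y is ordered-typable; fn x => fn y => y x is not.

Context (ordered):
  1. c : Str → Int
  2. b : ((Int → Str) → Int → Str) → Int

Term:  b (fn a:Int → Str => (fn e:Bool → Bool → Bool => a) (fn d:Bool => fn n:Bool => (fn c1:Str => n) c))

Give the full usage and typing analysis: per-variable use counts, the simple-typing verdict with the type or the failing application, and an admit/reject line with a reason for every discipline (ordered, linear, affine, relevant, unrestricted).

usage: c: 1×, b: 1×, a (λ-bound): 1×, e (λ-bound): 0×, d (λ-bound): 0×, n (λ-bound): 1×, c1 (λ-bound): 0×
use order (left to right): b, a, n, c
typing: ill-typed: an argument Str → Int mismatches the expected Str
ordered: ✗, a type mismatch blocks all five
linear: ✗, the type mismatch rejects it
affine: ✗, not simply typable
relevant: ✗, fails simple typing
unrestricted: ✗, a type mismatch blocks all five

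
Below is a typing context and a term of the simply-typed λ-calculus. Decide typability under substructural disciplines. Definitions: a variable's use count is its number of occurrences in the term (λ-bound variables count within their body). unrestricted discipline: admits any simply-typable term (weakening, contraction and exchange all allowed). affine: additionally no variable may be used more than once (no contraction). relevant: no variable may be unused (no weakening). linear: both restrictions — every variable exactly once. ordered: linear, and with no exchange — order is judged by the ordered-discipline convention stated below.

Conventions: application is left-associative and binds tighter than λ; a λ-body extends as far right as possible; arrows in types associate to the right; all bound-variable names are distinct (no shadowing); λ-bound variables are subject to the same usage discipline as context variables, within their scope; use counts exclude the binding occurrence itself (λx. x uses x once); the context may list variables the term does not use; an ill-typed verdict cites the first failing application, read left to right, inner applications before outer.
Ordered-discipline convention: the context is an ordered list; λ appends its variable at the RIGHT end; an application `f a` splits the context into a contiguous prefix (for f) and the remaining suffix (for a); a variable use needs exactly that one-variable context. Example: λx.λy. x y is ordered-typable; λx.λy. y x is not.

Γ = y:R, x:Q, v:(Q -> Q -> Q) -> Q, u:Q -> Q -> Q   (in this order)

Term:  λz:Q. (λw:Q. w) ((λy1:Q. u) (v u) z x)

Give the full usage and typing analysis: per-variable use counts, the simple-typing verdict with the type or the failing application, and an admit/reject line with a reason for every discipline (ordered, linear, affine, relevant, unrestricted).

use counts: y: 0, x: 1, v: 1, u: 2, z (bound): 1, w (bound): 1, y1 (bound): 0
order of uses: w, u, v, u, z, x
typing: well-typed at Q -> Q
ordered: ✗ — repeated use of u ×2; needs weakening: y, y1 unused
linear: ✗ — repeated use of u ×2; needs weakening: y, y1 unused
affine: ✗ — repeated use of u ×2
relevant: ✗ — needs weakening: y, y1 unused
unrestricted: ✓ — simply typable at Q -> Q; W, C, E all held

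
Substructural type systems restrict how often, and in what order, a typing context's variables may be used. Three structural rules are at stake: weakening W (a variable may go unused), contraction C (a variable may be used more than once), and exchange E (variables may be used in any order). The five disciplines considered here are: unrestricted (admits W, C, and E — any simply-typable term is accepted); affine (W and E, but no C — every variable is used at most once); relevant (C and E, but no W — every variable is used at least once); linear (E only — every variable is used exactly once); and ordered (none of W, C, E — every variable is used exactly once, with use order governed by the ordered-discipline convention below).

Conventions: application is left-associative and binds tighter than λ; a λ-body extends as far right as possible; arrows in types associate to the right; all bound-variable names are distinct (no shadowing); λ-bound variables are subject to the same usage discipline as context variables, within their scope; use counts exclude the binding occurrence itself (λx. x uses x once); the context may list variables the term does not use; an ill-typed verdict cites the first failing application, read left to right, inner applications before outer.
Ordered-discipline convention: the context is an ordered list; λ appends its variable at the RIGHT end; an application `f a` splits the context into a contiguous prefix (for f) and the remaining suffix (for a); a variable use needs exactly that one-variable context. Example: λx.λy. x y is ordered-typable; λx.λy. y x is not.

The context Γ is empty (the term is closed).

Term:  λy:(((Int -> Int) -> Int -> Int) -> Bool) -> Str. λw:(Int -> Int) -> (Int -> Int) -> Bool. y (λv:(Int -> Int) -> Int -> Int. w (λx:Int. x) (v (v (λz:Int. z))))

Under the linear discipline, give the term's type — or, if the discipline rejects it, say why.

not well-typed under linear — repeated use of v ×2
use counts: y (λ-bound): 1×; w (λ-bound): 1×; v (λ-bound): 2×; x (λ-bound): 1×; z (λ-bound): 1×
order of uses: y, w, x, v, v, z
typing: well-typed at ((((Int -> Int) -> Int -> Int) -> Bool) -> Str) -> ((Int -> Int) -> (Int -> Int) -> Bool) -> Str
summary: ordered ✗ · linear ✗ · affine ✗ · relevant ✓ · unrestricted ✓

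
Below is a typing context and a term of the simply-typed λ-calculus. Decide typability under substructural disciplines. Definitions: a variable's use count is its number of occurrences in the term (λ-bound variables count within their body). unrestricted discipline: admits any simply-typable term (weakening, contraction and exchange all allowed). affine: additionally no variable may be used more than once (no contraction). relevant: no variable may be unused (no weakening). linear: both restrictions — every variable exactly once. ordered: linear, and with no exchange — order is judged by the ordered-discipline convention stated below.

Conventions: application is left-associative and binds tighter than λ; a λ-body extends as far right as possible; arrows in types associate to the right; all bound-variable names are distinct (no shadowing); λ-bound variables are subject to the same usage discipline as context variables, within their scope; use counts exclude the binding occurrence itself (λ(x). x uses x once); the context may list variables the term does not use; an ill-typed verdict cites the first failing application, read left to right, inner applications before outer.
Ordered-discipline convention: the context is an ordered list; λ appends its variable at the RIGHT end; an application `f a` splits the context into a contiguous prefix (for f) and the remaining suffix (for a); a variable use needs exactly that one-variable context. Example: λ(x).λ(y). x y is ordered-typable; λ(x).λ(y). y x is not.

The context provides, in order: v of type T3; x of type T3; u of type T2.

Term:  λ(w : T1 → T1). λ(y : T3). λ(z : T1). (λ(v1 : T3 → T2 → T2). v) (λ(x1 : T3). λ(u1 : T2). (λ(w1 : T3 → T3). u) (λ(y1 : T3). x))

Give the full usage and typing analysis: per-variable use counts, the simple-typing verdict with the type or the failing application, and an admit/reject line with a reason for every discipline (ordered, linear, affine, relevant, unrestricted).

variable uses: v=1, x=1, u=1, w (bound)=0, y (bound)=0, z (bound)=0, v1 (bound)=0, x1 (bound)=0, u1 (bound)=0, w1 (bound)=0, y1 (bound)=0
order of uses: v, u, x
typing: ✓ — (T1 → T1) → T3 → T1 → T3
ordered: ✗, unused: w, y, z, v1, x1, u1, w1, y1 — weakening required
linear: ✗, unused: w, y, z, v1, x1, u1, w1, y1 — weakening required
affine: ✓, v, x, u, w, y, z, v1, x1, u1, w1, y1: no repeats, contraction unneeded
relevant: ✗, unused: w, y, z, v1, x1, u1, w1, y1 — weakening required
unrestricted: ✓, typability at (T1 → T1) → T3 → T1 → T3 is all that's needed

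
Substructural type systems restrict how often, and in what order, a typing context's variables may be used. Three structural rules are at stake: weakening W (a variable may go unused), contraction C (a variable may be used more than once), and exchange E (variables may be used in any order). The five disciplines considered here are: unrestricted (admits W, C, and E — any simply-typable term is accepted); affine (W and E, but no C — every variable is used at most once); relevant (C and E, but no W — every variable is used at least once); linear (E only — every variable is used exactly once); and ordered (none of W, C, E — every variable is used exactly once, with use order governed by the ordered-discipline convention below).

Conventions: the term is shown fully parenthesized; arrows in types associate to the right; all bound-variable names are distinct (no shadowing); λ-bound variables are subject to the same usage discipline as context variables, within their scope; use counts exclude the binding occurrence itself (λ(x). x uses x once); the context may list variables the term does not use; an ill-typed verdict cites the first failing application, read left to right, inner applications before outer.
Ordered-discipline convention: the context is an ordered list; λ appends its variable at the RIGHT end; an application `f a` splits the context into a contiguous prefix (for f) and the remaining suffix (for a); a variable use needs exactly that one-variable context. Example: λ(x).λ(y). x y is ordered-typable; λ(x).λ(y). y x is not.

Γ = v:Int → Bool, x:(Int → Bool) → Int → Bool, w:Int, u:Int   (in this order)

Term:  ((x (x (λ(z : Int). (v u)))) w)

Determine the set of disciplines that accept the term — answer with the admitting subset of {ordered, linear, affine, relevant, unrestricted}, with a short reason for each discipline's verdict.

admitted in: unrestricted
use counts: v: 1; x: 2; w: 1; u: 1; z (λ-bound): 0
uses in reading order: x, x, v, u, w
typing: ✓ — Bool
ordered: ✗ — needs contraction — x ×2; z never used (weakening)
linear: ✗ — needs contraction — x ×2; z never used (weakening)
affine: ✗ — needs contraction — x ×2
relevant: ✗ — z never used (weakening)
unrestricted: ✓ — typability at Bool is all that's needed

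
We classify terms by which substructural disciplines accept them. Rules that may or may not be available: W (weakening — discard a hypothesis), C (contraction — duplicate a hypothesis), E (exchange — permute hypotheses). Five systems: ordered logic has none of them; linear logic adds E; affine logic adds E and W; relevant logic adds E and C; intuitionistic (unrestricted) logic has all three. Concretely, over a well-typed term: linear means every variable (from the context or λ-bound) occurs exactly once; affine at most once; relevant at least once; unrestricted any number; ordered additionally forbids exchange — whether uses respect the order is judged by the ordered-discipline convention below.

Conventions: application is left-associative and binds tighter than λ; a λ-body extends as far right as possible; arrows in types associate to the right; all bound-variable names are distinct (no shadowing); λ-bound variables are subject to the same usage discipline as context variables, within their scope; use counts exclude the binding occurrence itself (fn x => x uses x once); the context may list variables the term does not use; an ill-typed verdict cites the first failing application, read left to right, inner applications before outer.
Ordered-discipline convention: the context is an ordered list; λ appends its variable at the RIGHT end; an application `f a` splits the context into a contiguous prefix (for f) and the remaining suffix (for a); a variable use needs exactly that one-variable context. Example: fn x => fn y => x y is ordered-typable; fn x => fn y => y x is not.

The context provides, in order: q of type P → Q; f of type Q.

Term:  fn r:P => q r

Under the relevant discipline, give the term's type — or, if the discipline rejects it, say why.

not well-typed under relevant — unused: f — weakening required
use counts: q ×1; f ×0; r (λ-bound) ×1
uses in reading order: q, r
typing: well-typed — term : P → Q
all disciplines: ordered ✗ | linear ✗ | affine ✓ | relevant ✗ | unrestricted ✓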